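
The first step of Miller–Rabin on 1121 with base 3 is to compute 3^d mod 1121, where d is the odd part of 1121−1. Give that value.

1121 − 1 = 1120 = 2^5 · 35, so d = 35.
3^1 ≡ 3 (mod 1121)
3^2 ≡ 3^2 = 9 ≡ 9 (mod 1121)
3^4 ≡ 9^2 = 81 ≡ 81 (mod 1121)
3^8 ≡ 81^2 = 6561 ≡ 956 (mod 1121)
3^16 ≡ 956^2 = 913936 ≡ 321 (mod 1121)
3^32 ≡ 321^2 = 103041 ≡ 1030 (mod 1121)
35 = 32 + 2 + 1 in binary powers of 2.
So 3^35 ≡ 1030 · 9 · 3 ≡ 906 (mod 1121).
Squaring chain: 906 → 264 → 194 → 643 → 921; never reaches −1, so base 3 is a Miller–Rabin witness that 1121 is composite.

906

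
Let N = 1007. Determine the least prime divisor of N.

19

1007 is odd.
Digit sum 8, not divisible by 3.
Ends in 7: not divisible by 5.
7: 1007 = 7·143 + 6
11: 1007 = 11·91 + 6
13: 1007 = 13·77 + 6
17: 1007 = 17·59 + 4
19: 1007 = 19·53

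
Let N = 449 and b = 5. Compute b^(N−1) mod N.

1

5^1 ≡ 5 (mod 449)
5^2 ≡ 5^2 = 25 ≡ 25 (mod 449)
5^4 ≡ 25^2 = 625 ≡ 176 (mod 449)
5^8 ≡ 176^2 = 30976 ≡ 444 (mod 449)
5^16 ≡ 444^2 = 197136 ≡ 25 (mod 449)
5^32 ≡ 25^2 = 625 ≡ 176 (mod 449)
5^64 ≡ 176^2 = 30976 ≡ 444 (mod 449)
5^128 ≡ 444^2 = 197136 ≡ 25 (mod 449)
5^256 ≡ 25^2 = 625 ≡ 176 (mod 449)
448 = 256 + 128 + 64 in binary powers of 2.
So 5^448 ≡ 176 · 25 · 444 ≡ 1 (mod 449).
Since the result is 1, base 5 gives no evidence that 449 is composite.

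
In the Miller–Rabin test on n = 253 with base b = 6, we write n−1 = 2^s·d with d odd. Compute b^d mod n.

18

253 − 1 = 252 = 2^2 · 63, so d = 63.
6^1 ≡ 6 (mod 253)
6^2 ≡ 6^2 = 36 ≡ 36 (mod 253)
6^4 ≡ 36^2 = 1296 ≡ 31 (mod 253)
6^8 ≡ 31^2 = 961 ≡ 202 (mod 253)
6^16 ≡ 202^2 = 40804 ≡ 71 (mod 253)
6^32 ≡ 71^2 = 5041 ≡ 234 (mod 253)
63 = 32 + 16 + 8 + 4 + 2 + 1 in binary powers of 2.
So 6^63 ≡ 234 · 71 · 202 · 31 · 36 · 6 ≡ 18 (mod 253).
Squaring chain: 18 → 71; never reaches −1, so base 6 is a Miller–Rabin witness that 253 is composite.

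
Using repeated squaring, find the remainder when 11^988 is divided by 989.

441

11^1 ≡ 11 (mod 989)
11^2 ≡ 11^2 = 121 ≡ 121 (mod 989)
11^4 ≡ 121^2 = 14641 ≡ 795 (mod 989)
11^8 ≡ 795^2 = 632025 ≡ 54 (mod 989)
11^16 ≡ 54^2 = 2916 ≡ 938 (mod 989)
11^32 ≡ 938^2 = 879844 ≡ 623 (mod 989)
11^64 ≡ 623^2 = 388129 ≡ 441 (mod 989)
11^128 ≡ 441^2 = 194481 ≡ 637 (mod 989)
11^256 ≡ 637^2 = 405769 ≡ 279 (mod 989)
11^512 ≡ 279^2 = 77841 ≡ 699 (mod 989)
988 = 512 + 256 + 128 + 64 + 16 + 8 + 4 in binary powers of 2.
So 11^988 ≡ 699 · 279 · 637 · 441 · 938 · 54 · 795 ≡ 441 (mod 989).
Since 441 ≠ 1, base 11 is a Fermat witness: 989 is composite.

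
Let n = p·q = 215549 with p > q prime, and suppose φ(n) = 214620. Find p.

491

φ(n) = (p−1)(q−1) = n − (p+q) + 1, so p + q = 215549 − 214620 + 1 = 930.
p and q are the roots of t² − 930t + 215549 = 0.
Discriminant: 930² − 4·215549 = 864900 − 862196 = 2704; √2704 = 52.
q = (930 − 52)/2 = 439, p = (930 + 52)/2 = 491.
Check: 439 · 491 = 215549.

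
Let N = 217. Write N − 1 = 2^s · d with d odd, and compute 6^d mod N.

217 − 1 = 216 = 2^3 · 27, so d = 27.
6^1 ≡ 6 (mod 217)
6^2 ≡ 6^2 = 36 ≡ 36 (mod 217)
6^4 ≡ 36^2 = 1296 ≡ 211 (mod 217)
6^8 ≡ 211^2 = 44521 ≡ 36 (mod 217)
6^16 ≡ 36^2 = 1296 ≡ 211 (mod 217)
27 = 16 + 8 + 2 + 1 in binary powers of 2.
So 6^27 ≡ 211 · 36 · 36 · 6 ≡ 216 (mod 217).
Since 6^d ≡ 216 (mod 217), base 6 does not prove 217 composite.

216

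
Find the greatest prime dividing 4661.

79

4661 = 59 · 79
79 is prime.
So 4661 = 59 · 79; the largest prime factor is 79.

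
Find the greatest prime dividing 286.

13

286 = 2 · 143
143 = 11 · 13
13 is prime.
So 286 = 2 · 11 · 13; the largest prime factor is 13.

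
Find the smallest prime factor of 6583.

29

6583 is odd.
Digit sum 22, not divisible by 3.
Ends in 3: not divisible by 5.
7: 6583 = 7·940 + 3
11: 6583 = 11·598 + 5
13: 6583 = 13·506 + 5
17: 6583 = 17·387 + 4
19: 6583 = 19·346 + 9
23: 6583 = 23·286 + 5
29: 6583 = 29·227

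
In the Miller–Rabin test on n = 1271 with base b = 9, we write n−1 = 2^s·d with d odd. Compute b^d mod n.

1271 − 1 = 1270 = 2^1 · 635, so d = 635.
9^1 ≡ 9 (mod 1271)
9^2 ≡ 9^2 = 81 ≡ 81 (mod 1271)
9^4 ≡ 81^2 = 6561 ≡ 206 (mod 1271)
9^8 ≡ 206^2 = 42436 ≡ 493 (mod 1271)
9^16 ≡ 493^2 = 243049 ≡ 288 (mod 1271)
9^32 ≡ 288^2 = 82944 ≡ 329 (mod 1271)
9^64 ≡ 329^2 = 108241 ≡ 206 (mod 1271)
9^128 ≡ 206^2 = 42436 ≡ 493 (mod 1271)
9^256 ≡ 493^2 = 243049 ≡ 288 (mod 1271)
9^512 ≡ 288^2 = 82944 ≡ 329 (mod 1271)
635 = 512 + 64 + 32 + 16 + 8 + 2 + 1 in binary powers of 2.
So 9^635 ≡ 329 · 206 · 329 · 288 · 493 · 81 · 9 ≡ 893 (mod 1271).
Squaring chain: 893; never reaches −1, so base 9 is a Miller–Rabin witness that 1271 is composite.

893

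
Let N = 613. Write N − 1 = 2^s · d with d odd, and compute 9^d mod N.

1

613 − 1 = 612 = 2^2 · 153, so d = 153.
9^1 ≡ 9 (mod 613)
9^2 ≡ 9^2 = 81 ≡ 81 (mod 613)
9^4 ≡ 81^2 = 6561 ≡ 431 (mod 613)
9^8 ≡ 431^2 = 185761 ≡ 22 (mod 613)
9^16 ≡ 22^2 = 484 ≡ 484 (mod 613)
9^32 ≡ 484^2 = 234256 ≡ 90 (mod 613)
9^64 ≡ 90^2 = 8100 ≡ 131 (mod 613)
9^128 ≡ 131^2 = 17161 ≡ 610 (mod 613)
153 = 128 + 16 + 8 + 1 in binary powers of 2.
So 9^153 ≡ 610 · 484 · 22 · 9 ≡ 1 (mod 613).
Since 9^d ≡ 1 (mod 613), base 9 does not prove 613 composite.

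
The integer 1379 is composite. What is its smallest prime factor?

1379 is odd.
Digit sum 20, not divisible by 3.
Ends in 9: not divisible by 5.
7: 1379 = 7·197

7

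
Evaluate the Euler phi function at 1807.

Factor: 1807 = 13 · 139.
φ(1807) = (13−1) · (139−1) = 12 · 138 = 1656.

1656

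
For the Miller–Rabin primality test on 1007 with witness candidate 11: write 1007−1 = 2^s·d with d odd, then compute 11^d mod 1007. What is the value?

216

1007 − 1 = 1006 = 2^1 · 503, so d = 503.
11^1 ≡ 11 (mod 1007)
11^2 ≡ 11^2 = 121 ≡ 121 (mod 1007)
11^4 ≡ 121^2 = 14641 ≡ 543 (mod 1007)
11^8 ≡ 543^2 = 294849 ≡ 805 (mod 1007)
11^16 ≡ 805^2 = 648025 ≡ 524 (mod 1007)
11^32 ≡ 524^2 = 274576 ≡ 672 (mod 1007)
11^64 ≡ 672^2 = 451584 ≡ 448 (mod 1007)
11^128 ≡ 448^2 = 200704 ≡ 311 (mod 1007)
11^256 ≡ 311^2 = 96721 ≡ 49 (mod 1007)
503 = 256 + 128 + 64 + 32 + 16 + 4 + 2 + 1 in binary powers of 2.
So 11^503 ≡ 49 · 311 · 448 · 672 · 524 · 543 · 121 · 11 ≡ 216 (mod 1007).
Squaring chain: 216; never reaches −1, so base 11 is a Miller–Rabin witness that 1007 is composite.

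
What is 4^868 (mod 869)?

9

4^1 ≡ 4 (mod 869)
4^2 ≡ 4^2 = 16 ≡ 16 (mod 869)
4^4 ≡ 16^2 = 256 ≡ 256 (mod 869)
4^8 ≡ 256^2 = 65536 ≡ 361 (mod 869)
4^16 ≡ 361^2 = 130321 ≡ 840 (mod 869)
4^32 ≡ 840^2 = 705600 ≡ 841 (mod 869)
4^64 ≡ 841^2 = 707281 ≡ 784 (mod 869)
4^128 ≡ 784^2 = 614656 ≡ 273 (mod 869)
4^256 ≡ 273^2 = 74529 ≡ 664 (mod 869)
4^512 ≡ 664^2 = 440896 ≡ 313 (mod 869)
868 = 512 + 256 + 64 + 32 + 4 in binary powers of 2.
So 4^868 ≡ 313 · 664 · 784 · 841 · 256 ≡ 9 (mod 869).
Since 9 ≠ 1, base 4 is a Fermat witness: 869 is composite.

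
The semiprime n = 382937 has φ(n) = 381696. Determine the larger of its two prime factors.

673

φ(n) = (p−1)(q−1) = n − (p+q) + 1, so p + q = 382937 − 381696 + 1 = 1242.
p and q are the roots of t² − 1242t + 382937 = 0.
Discriminant: 1242² − 4·382937 = 1542564 − 1531748 = 10816; √10816 = 104.
q = (1242 − 104)/2 = 569, p = (1242 + 104)/2 = 673.
Check: 569 · 673 = 382937.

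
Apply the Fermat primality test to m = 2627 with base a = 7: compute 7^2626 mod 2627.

774

7^1 ≡ 7 (mod 2627)
7^2 ≡ 7^2 = 49 ≡ 49 (mod 2627)
7^4 ≡ 49^2 = 2401 ≡ 2401 (mod 2627)
7^8 ≡ 2401^2 = 5764801 ≡ 1163 (mod 2627)
7^16 ≡ 1163^2 = 1352569 ≡ 2291 (mod 2627)
7^32 ≡ 2291^2 = 5248681 ≡ 2562 (mod 2627)
7^64 ≡ 2562^2 = 6563844 ≡ 1598 (mod 2627)
7^128 ≡ 1598^2 = 2553604 ≡ 160 (mod 2627)
7^256 ≡ 160^2 = 25600 ≡ 1957 (mod 2627)
7^512 ≡ 1957^2 = 3829849 ≡ 2310 (mod 2627)
7^1024 ≡ 2310^2 = 5336100 ≡ 663 (mod 2627)
7^2048 ≡ 663^2 = 439569 ≡ 860 (mod 2627)
2626 = 2048 + 512 + 64 + 2 in binary powers of 2.
So 7^2626 ≡ 860 · 2310 · 1598 · 49 ≡ 774 (mod 2627).
Since 774 ≠ 1, base 7 is a Fermat witness: 2627 is composite.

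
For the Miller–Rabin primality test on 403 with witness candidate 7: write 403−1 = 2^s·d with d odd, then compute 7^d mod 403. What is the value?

190

403 − 1 = 402 = 2^1 · 201, so d = 201.
7^1 ≡ 7 (mod 403)
7^2 ≡ 7^2 = 49 ≡ 49 (mod 403)
7^4 ≡ 49^2 = 2401 ≡ 386 (mod 403)
7^8 ≡ 386^2 = 148996 ≡ 289 (mod 403)
7^16 ≡ 289^2 = 83521 ≡ 100 (mod 403)
7^32 ≡ 100^2 = 10000 ≡ 328 (mod 403)
7^64 ≡ 328^2 = 107584 ≡ 386 (mod 403)
7^128 ≡ 386^2 = 148996 ≡ 289 (mod 403)
201 = 128 + 64 + 8 + 1 in binary powers of 2.
So 7^201 ≡ 289 · 386 · 289 · 7 ≡ 190 (mod 403).
Squaring chain: 190; never reaches −1, so base 7 is a Miller–Rabin witness that 403 is composite.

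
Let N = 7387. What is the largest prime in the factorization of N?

7387 = 83 · 89
89 is prime.
So 7387 = 83 · 89; the largest prime factor is 89.

89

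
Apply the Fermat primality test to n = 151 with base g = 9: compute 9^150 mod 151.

9^1 ≡ 9 (mod 151)
9^2 ≡ 9^2 = 81 ≡ 81 (mod 151)
9^4 ≡ 81^2 = 6561 ≡ 68 (mod 151)
9^8 ≡ 68^2 = 4624 ≡ 94 (mod 151)
9^16 ≡ 94^2 = 8836 ≡ 78 (mod 151)
9^32 ≡ 78^2 = 6084 ≡ 44 (mod 151)
9^64 ≡ 44^2 = 1936 ≡ 124 (mod 151)
9^128 ≡ 124^2 = 15376 ≡ 125 (mod 151)
150 = 128 + 16 + 4 + 2 in binary powers of 2.
So 9^150 ≡ 125 · 78 · 68 · 81 ≡ 1 (mod 151).
Since the result is 1, base 9 gives no evidence that 151 is composite.

1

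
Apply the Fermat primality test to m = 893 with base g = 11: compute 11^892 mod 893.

11^1 ≡ 11 (mod 893)
11^2 ≡ 11^2 = 121 ≡ 121 (mod 893)
11^4 ≡ 121^2 = 14641 ≡ 353 (mod 893)
11^8 ≡ 353^2 = 124609 ≡ 482 (mod 893)
11^16 ≡ 482^2 = 232324 ≡ 144 (mod 893)
11^32 ≡ 144^2 = 20736 ≡ 197 (mod 893)
11^64 ≡ 197^2 = 38809 ≡ 410 (mod 893)
11^128 ≡ 410^2 = 168100 ≡ 216 (mod 893)
11^256 ≡ 216^2 = 46656 ≡ 220 (mod 893)
11^512 ≡ 220^2 = 48400 ≡ 178 (mod 893)
892 = 512 + 256 + 64 + 32 + 16 + 8 + 4 in binary powers of 2.
So 11^892 ≡ 178 · 220 · 410 · 197 · 144 · 482 · 353 ≡ 410 (mod 893).
Since 410 ≠ 1, base 11 is a Fermat witness: 893 is composite.

410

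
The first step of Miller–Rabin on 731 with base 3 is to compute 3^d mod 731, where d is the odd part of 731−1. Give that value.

233

731 − 1 = 730 = 2^1 · 365, so d = 365.
3^1 ≡ 3 (mod 731)
3^2 ≡ 3^2 = 9 ≡ 9 (mod 731)
3^4 ≡ 9^2 = 81 ≡ 81 (mod 731)
3^8 ≡ 81^2 = 6561 ≡ 713 (mod 731)
3^16 ≡ 713^2 = 508369 ≡ 324 (mod 731)
3^32 ≡ 324^2 = 104976 ≡ 443 (mod 731)
3^64 ≡ 443^2 = 196249 ≡ 341 (mod 731)
3^128 ≡ 341^2 = 116281 ≡ 52 (mod 731)
3^256 ≡ 52^2 = 2704 ≡ 511 (mod 731)
365 = 256 + 64 + 32 + 8 + 4 + 1 in binary powers of 2.
So 3^365 ≡ 511 · 341 · 443 · 713 · 81 · 3 ≡ 233 (mod 731).
Squaring chain: 233; never reaches −1, so base 3 is a Miller–Rabin witness that 731 is composite.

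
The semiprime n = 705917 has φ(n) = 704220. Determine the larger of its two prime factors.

971

φ(n) = (p−1)(q−1) = n − (p+q) + 1, so p + q = 705917 − 704220 + 1 = 1698.
p and q are the roots of t² − 1698t + 705917 = 0.
Discriminant: 1698² − 4·705917 = 2883204 − 2823668 = 59536; √59536 = 244.
q = (1698 − 244)/2 = 727, p = (1698 + 244)/2 = 971.
Check: 727 · 971 = 705917.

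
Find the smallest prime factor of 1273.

1273 is odd.
Digit sum 13, not divisible by 3.
Ends in 3: not divisible by 5.
7: 1273 = 7·181 + 6
11: 1273 = 11·115 + 8
13: 1273 = 13·97 + 12
17: 1273 = 17·74 + 15
19: 1273 = 19·67

19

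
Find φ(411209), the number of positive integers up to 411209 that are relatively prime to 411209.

Factor: 411209 = 43 · 73 · 131.
φ(411209) = (43−1) · (73−1) · (131−1) = 42 · 72 · 130 = 393120.

393120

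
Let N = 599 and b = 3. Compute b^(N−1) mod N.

1

3^1 ≡ 3 (mod 599)
3^2 ≡ 3^2 = 9 ≡ 9 (mod 599)
3^4 ≡ 9^2 = 81 ≡ 81 (mod 599)
3^8 ≡ 81^2 = 6561 ≡ 571 (mod 599)
3^16 ≡ 571^2 = 326041 ≡ 185 (mod 599)
3^32 ≡ 185^2 = 34225 ≡ 82 (mod 599)
3^64 ≡ 82^2 = 6724 ≡ 135 (mod 599)
3^128 ≡ 135^2 = 18225 ≡ 255 (mod 599)
3^256 ≡ 255^2 = 65025 ≡ 333 (mod 599)
3^512 ≡ 333^2 = 110889 ≡ 74 (mod 599)
598 = 512 + 64 + 16 + 4 + 2 in binary powers of 2.
So 3^598 ≡ 74 · 135 · 185 · 81 · 9 ≡ 1 (mod 599).
Since the result is 1, base 3 gives no evidence that 599 is composite.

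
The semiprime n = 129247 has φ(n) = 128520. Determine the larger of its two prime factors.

421

φ(n) = (p−1)(q−1) = n − (p+q) + 1, so p + q = 129247 − 128520 + 1 = 728.
p and q are the roots of t² − 728t + 129247 = 0.
Discriminant: 728² − 4·129247 = 529984 − 516988 = 12996; √12996 = 114.
q = (728 − 114)/2 = 307, p = (728 + 114)/2 = 421.
Check: 307 · 421 = 129247.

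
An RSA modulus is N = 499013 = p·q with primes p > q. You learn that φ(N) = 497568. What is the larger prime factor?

877

φ(n) = (p−1)(q−1) = n − (p+q) + 1, so p + q = 499013 − 497568 + 1 = 1446.
p and q are the roots of t² − 1446t + 499013 = 0.
Discriminant: 1446² − 4·499013 = 2090916 − 1996052 = 94864; √94864 = 308.
q = (1446 − 308)/2 = 569, p = (1446 + 308)/2 = 877.
Check: 569 · 877 = 499013.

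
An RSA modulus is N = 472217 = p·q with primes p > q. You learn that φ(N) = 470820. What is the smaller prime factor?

φ(n) = (p−1)(q−1) = n − (p+q) + 1, so p + q = 472217 − 470820 + 1 = 1398.
p and q are the roots of t² − 1398t + 472217 = 0.
Discriminant: 1398² − 4·472217 = 1954404 − 1888868 = 65536; √65536 = 256.
q = (1398 − 256)/2 = 571, p = (1398 + 256)/2 = 827.
Check: 571 · 827 = 472217.

571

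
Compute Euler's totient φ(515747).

Factor: 515747 = 31 · 127 · 131.
φ(515747) = (31−1) · (127−1) · (131−1) = 30 · 126 · 130 = 491400.

491400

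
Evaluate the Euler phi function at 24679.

22176

Factor: 24679 = 23 · 29 · 37.
φ(24679) = (23−1) · (29−1) · (37−1) = 22 · 28 · 36 = 22176.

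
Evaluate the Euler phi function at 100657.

Factor: 100657 = 17 · 31 · 191.
φ(100657) = (17−1) · (31−1) · (191−1) = 16 · 30 · 190 = 91200.

91200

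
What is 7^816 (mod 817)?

1

7^1 ≡ 7 (mod 817)
7^2 ≡ 7^2 = 49 ≡ 49 (mod 817)
7^4 ≡ 49^2 = 2401 ≡ 767 (mod 817)
7^8 ≡ 767^2 = 588289 ≡ 49 (mod 817)
7^16 ≡ 49^2 = 2401 ≡ 767 (mod 817)
7^32 ≡ 767^2 = 588289 ≡ 49 (mod 817)
7^64 ≡ 49^2 = 2401 ≡ 767 (mod 817)
7^128 ≡ 767^2 = 588289 ≡ 49 (mod 817)
7^256 ≡ 49^2 = 2401 ≡ 767 (mod 817)
7^512 ≡ 767^2 = 588289 ≡ 49 (mod 817)
816 = 512 + 256 + 32 + 16 in binary powers of 2.
So 7^816 ≡ 49 · 767 · 49 · 767 ≡ 1 (mod 817).
Since the result is 1, base 7 gives no evidence that 817 is composite.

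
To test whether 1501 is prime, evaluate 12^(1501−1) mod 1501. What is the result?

12^1 ≡ 12 (mod 1501)
12^2 ≡ 12^2 = 144 ≡ 144 (mod 1501)
12^4 ≡ 144^2 = 20736 ≡ 1223 (mod 1501)
12^8 ≡ 1223^2 = 1495729 ≡ 733 (mod 1501)
12^16 ≡ 733^2 = 537289 ≡ 1432 (mod 1501)
12^32 ≡ 1432^2 = 2050624 ≡ 258 (mod 1501)
12^64 ≡ 258^2 = 66564 ≡ 520 (mod 1501)
12^128 ≡ 520^2 = 270400 ≡ 220 (mod 1501)
12^256 ≡ 220^2 = 48400 ≡ 368 (mod 1501)
12^512 ≡ 368^2 = 135424 ≡ 334 (mod 1501)
12^1024 ≡ 334^2 = 111556 ≡ 482 (mod 1501)
1500 = 1024 + 256 + 128 + 64 + 16 + 8 + 4 in binary powers of 2.
So 12^1500 ≡ 482 · 368 · 220 · 520 · 1432 · 733 · 1223 ≡ 571 (mod 1501).
Since 571 ≠ 1, base 12 is a Fermat witness: 1501 is composite.

571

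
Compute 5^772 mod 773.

1

5^1 ≡ 5 (mod 773)
5^2 ≡ 5^2 = 25 ≡ 25 (mod 773)
5^4 ≡ 25^2 = 625 ≡ 625 (mod 773)
5^8 ≡ 625^2 = 390625 ≡ 260 (mod 773)
5^16 ≡ 260^2 = 67600 ≡ 349 (mod 773)
5^32 ≡ 349^2 = 121801 ≡ 440 (mod 773)
5^64 ≡ 440^2 = 193600 ≡ 350 (mod 773)
5^128 ≡ 350^2 = 122500 ≡ 366 (mod 773)
5^256 ≡ 366^2 = 133956 ≡ 227 (mod 773)
5^512 ≡ 227^2 = 51529 ≡ 511 (mod 773)
772 = 512 + 256 + 4 in binary powers of 2.
So 5^772 ≡ 511 · 227 · 625 ≡ 1 (mod 773).
Since the result is 1, base 5 gives no evidence that 773 is composite.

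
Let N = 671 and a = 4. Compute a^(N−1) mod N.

4^1 ≡ 4 (mod 671)
4^2 ≡ 4^2 = 16 ≡ 16 (mod 671)
4^4 ≡ 16^2 = 256 ≡ 256 (mod 671)
4^8 ≡ 256^2 = 65536 ≡ 449 (mod 671)
4^16 ≡ 449^2 = 201601 ≡ 301 (mod 671)
4^32 ≡ 301^2 = 90601 ≡ 16 (mod 671)
4^64 ≡ 16^2 = 256 ≡ 256 (mod 671)
4^128 ≡ 256^2 = 65536 ≡ 449 (mod 671)
4^256 ≡ 449^2 = 201601 ≡ 301 (mod 671)
4^512 ≡ 301^2 = 90601 ≡ 16 (mod 671)
670 = 512 + 128 + 16 + 8 + 4 + 2 in binary powers of 2.
So 4^670 ≡ 16 · 449 · 301 · 449 · 256 · 16 ≡ 474 (mod 671).
Since 474 ≠ 1, base 4 is a Fermat witness: 671 is composite.

474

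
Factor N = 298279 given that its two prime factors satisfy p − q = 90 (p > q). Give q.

Since p = q + 90, we have 298279 = q(q + 90), so q² + 90q − 298279 = 0.
Discriminant: 90² + 4·298279 = 8100 + 1193116 = 1201216; √1201216 = 1096.
q = (−90 + 1096)/2 = 503, and p = q + 90 = 593.
Check: 503 · 593 = 298279.

503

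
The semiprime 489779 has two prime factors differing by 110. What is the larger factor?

Since p = q + 110, we have 489779 = q(q + 110), so q² + 110q − 489779 = 0.
Discriminant: 110² + 4·489779 = 12100 + 1959116 = 1971216; √1971216 = 1404.
q = (−110 + 1404)/2 = 647, and p = q + 110 = 757.
Check: 647 · 757 = 489779.

757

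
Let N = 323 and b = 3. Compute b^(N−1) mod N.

264

3^1 ≡ 3 (mod 323)
3^2 ≡ 3^2 = 9 ≡ 9 (mod 323)
3^4 ≡ 9^2 = 81 ≡ 81 (mod 323)
3^8 ≡ 81^2 = 6561 ≡ 101 (mod 323)
3^16 ≡ 101^2 = 10201 ≡ 188 (mod 323)
3^32 ≡ 188^2 = 35344 ≡ 137 (mod 323)
3^64 ≡ 137^2 = 18769 ≡ 35 (mod 323)
3^128 ≡ 35^2 = 1225 ≡ 256 (mod 323)
3^256 ≡ 256^2 = 65536 ≡ 290 (mod 323)
322 = 256 + 64 + 2 in binary powers of 2.
So 3^322 ≡ 290 · 35 · 9 ≡ 264 (mod 323).
Since 264 ≠ 1, base 3 is a Fermat witness: 323 is composite.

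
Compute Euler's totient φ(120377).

Factor: 120377 = 17 · 73 · 97.
φ(120377) = (17−1) · (73−1) · (97−1) = 16 · 72 · 96 = 110592.

110592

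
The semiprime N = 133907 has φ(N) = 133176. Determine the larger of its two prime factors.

373

φ(n) = (p−1)(q−1) = n − (p+q) + 1, so p + q = 133907 − 133176 + 1 = 732.
p and q are the roots of t² − 732t + 133907 = 0.
Discriminant: 732² − 4·133907 = 535824 − 535628 = 196; √196 = 14.
q = (732 − 14)/2 = 359, p = (732 + 14)/2 = 373.
Check: 359 · 373 = 133907.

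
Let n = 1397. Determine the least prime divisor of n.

11

1397 is odd.
Digit sum 20, not divisible by 3.
Ends in 7: not divisible by 5.
7: 1397 = 7·199 + 4
11: 1397 = 11·127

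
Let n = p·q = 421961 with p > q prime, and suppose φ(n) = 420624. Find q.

509

φ(n) = (p−1)(q−1) = n − (p+q) + 1, so p + q = 421961 − 420624 + 1 = 1338.
p and q are the roots of t² − 1338t + 421961 = 0.
Discriminant: 1338² − 4·421961 = 1790244 − 1687844 = 102400; √102400 = 320.
q = (1338 − 320)/2 = 509, p = (1338 + 320)/2 = 829.
Check: 509 · 829 = 421961.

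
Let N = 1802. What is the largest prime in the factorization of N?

1802 = 2 · 901
901 = 17 · 53
53 is prime.
So 1802 = 2 · 17 · 53; the largest prime factor is 53.

53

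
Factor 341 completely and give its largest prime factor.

31

341 = 11 · 31
31 is prime.
So 341 = 11 · 31; the largest prime factor is 31.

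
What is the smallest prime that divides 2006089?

41

2006089 is odd.
Digit sum 25, not divisible by 3.
Ends in 9: not divisible by 5.
7: 2006089 = 7·286584 + 1
11: 2006089 = 11·182371 + 8
13: 2006089 = 13·154314 + 7
17: 2006089 = 17·118005 + 4
19: 2006089 = 19·105583 + 12
23: 2006089 = 23·87221 + 6
29: 2006089 = 29·69175 + 14
31: 2006089 = 31·64712 + 17
37: 2006089 = 37·54218 + 23
41: 2006089 = 41·48929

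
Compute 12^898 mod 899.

12^1 ≡ 12 (mod 899)
12^2 ≡ 12^2 = 144 ≡ 144 (mod 899)
12^4 ≡ 144^2 = 20736 ≡ 59 (mod 899)
12^8 ≡ 59^2 = 3481 ≡ 784 (mod 899)
12^16 ≡ 784^2 = 614656 ≡ 639 (mod 899)
12^32 ≡ 639^2 = 408321 ≡ 175 (mod 899)
12^64 ≡ 175^2 = 30625 ≡ 59 (mod 899)
12^128 ≡ 59^2 = 3481 ≡ 784 (mod 899)
12^256 ≡ 784^2 = 614656 ≡ 639 (mod 899)
12^512 ≡ 639^2 = 408321 ≡ 175 (mod 899)
898 = 512 + 256 + 128 + 2 in binary powers of 2.
So 12^898 ≡ 175 · 639 · 784 · 144 ≡ 231 (mod 899).
Since 231 ≠ 1, base 12 is a Fermat witness: 899 is composite.

231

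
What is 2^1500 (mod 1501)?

1128

2^1 ≡ 2 (mod 1501)
2^2 ≡ 2^2 = 4 ≡ 4 (mod 1501)
2^4 ≡ 4^2 = 16 ≡ 16 (mod 1501)
2^8 ≡ 16^2 = 256 ≡ 256 (mod 1501)
2^16 ≡ 256^2 = 65536 ≡ 993 (mod 1501)
2^32 ≡ 993^2 = 986049 ≡ 1393 (mod 1501)
2^64 ≡ 1393^2 = 1940449 ≡ 1157 (mod 1501)
2^128 ≡ 1157^2 = 1338649 ≡ 1258 (mod 1501)
2^256 ≡ 1258^2 = 1582564 ≡ 510 (mod 1501)
2^512 ≡ 510^2 = 260100 ≡ 427 (mod 1501)
2^1024 ≡ 427^2 = 182329 ≡ 708 (mod 1501)
1500 = 1024 + 256 + 128 + 64 + 16 + 8 + 4 in binary powers of 2.
So 2^1500 ≡ 708 · 510 · 1258 · 1157 · 993 · 256 · 16 ≡ 1128 (mod 1501).
Since 1128 ≠ 1, base 2 is a Fermat witness: 1501 is composite.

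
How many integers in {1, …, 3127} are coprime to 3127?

3016

Factor: 3127 = 53 · 59.
φ(3127) = (53−1) · (59−1) = 52 · 58 = 3016.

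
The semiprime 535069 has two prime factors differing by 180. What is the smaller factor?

647

Since p = q + 180, we have 535069 = q(q + 180), so q² + 180q − 535069 = 0.
Discriminant: 180² + 4·535069 = 32400 + 2140276 = 2172676; √2172676 = 1474.
q = (−180 + 1474)/2 = 647, and p = q + 180 = 827.
Check: 647 · 827 = 535069.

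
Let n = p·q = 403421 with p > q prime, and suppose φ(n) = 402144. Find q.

569

φ(n) = (p−1)(q−1) = n − (p+q) + 1, so p + q = 403421 − 402144 + 1 = 1278.
p and q are the roots of t² − 1278t + 403421 = 0.
Discriminant: 1278² − 4·403421 = 1633284 − 1613684 = 19600; √19600 = 140.
q = (1278 − 140)/2 = 569, p = (1278 + 140)/2 = 709.
Check: 569 · 709 = 403421.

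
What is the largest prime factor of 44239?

44239 = 13 · 3403
3403 = 41 · 83
83 is prime.
So 44239 = 13 · 41 · 83; the largest prime factor is 83.

83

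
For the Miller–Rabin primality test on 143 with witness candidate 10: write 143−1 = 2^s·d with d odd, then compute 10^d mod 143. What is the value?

143 − 1 = 142 = 2^1 · 71, so d = 71.
10^1 ≡ 10 (mod 143)
10^2 ≡ 10^2 = 100 ≡ 100 (mod 143)
10^4 ≡ 100^2 = 10000 ≡ 133 (mod 143)
10^8 ≡ 133^2 = 17689 ≡ 100 (mod 143)
10^16 ≡ 100^2 = 10000 ≡ 133 (mod 143)
10^32 ≡ 133^2 = 17689 ≡ 100 (mod 143)
10^64 ≡ 100^2 = 10000 ≡ 133 (mod 143)
71 = 64 + 4 + 2 + 1 in binary powers of 2.
So 10^71 ≡ 133 · 133 · 100 · 10 ≡ 43 (mod 143).
Squaring chain: 43; never reaches −1, so base 10 is a Miller–Rabin witness that 143 is composite.

43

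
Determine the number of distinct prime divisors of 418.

418 = 2 · 209
209 = 11 · 19
418 = 2 · 11 · 19, which has 3 distinct prime factors.

3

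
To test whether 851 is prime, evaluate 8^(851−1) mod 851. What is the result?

8^1 ≡ 8 (mod 851)
8^2 ≡ 8^2 = 64 ≡ 64 (mod 851)
8^4 ≡ 64^2 = 4096 ≡ 692 (mod 851)
8^8 ≡ 692^2 = 478864 ≡ 602 (mod 851)
8^16 ≡ 602^2 = 362404 ≡ 729 (mod 851)
8^32 ≡ 729^2 = 531441 ≡ 417 (mod 851)
8^64 ≡ 417^2 = 173889 ≡ 285 (mod 851)
8^128 ≡ 285^2 = 81225 ≡ 380 (mod 851)
8^256 ≡ 380^2 = 144400 ≡ 581 (mod 851)
8^512 ≡ 581^2 = 337561 ≡ 565 (mod 851)
850 = 512 + 256 + 64 + 16 + 2 in binary powers of 2.
So 8^850 ≡ 565 · 581 · 285 · 729 · 64 ≡ 788 (mod 851).
Since 788 ≠ 1, base 8 is a Fermat witness: 851 is composite.

788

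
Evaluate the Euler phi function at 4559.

4416

Factor: 4559 = 47 · 97.
φ(4559) = (47−1) · (97−1) = 46 · 96 = 4416.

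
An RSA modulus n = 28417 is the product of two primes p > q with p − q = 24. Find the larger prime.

Since p = q + 24, we have 28417 = q(q + 24), so q² + 24q − 28417 = 0.
Discriminant: 24² + 4·28417 = 576 + 113668 = 114244; √114244 = 338.
q = (−24 + 338)/2 = 157, and p = q + 24 = 181.
Check: 157 · 181 = 28417.

181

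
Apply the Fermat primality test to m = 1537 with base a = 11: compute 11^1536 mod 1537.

1022

11^1 ≡ 11 (mod 1537)
11^2 ≡ 11^2 = 121 ≡ 121 (mod 1537)
11^4 ≡ 121^2 = 14641 ≡ 808 (mod 1537)
11^8 ≡ 808^2 = 652864 ≡ 1176 (mod 1537)
11^16 ≡ 1176^2 = 1382976 ≡ 1213 (mod 1537)
11^32 ≡ 1213^2 = 1471369 ≡ 460 (mod 1537)
11^64 ≡ 460^2 = 211600 ≡ 1031 (mod 1537)
11^128 ≡ 1031^2 = 1062961 ≡ 894 (mod 1537)
11^256 ≡ 894^2 = 799236 ≡ 1533 (mod 1537)
11^512 ≡ 1533^2 = 2350089 ≡ 16 (mod 1537)
11^1024 ≡ 16^2 = 256 ≡ 256 (mod 1537)
1536 = 1024 + 512 in binary powers of 2.
So 11^1536 ≡ 256 · 16 ≡ 1022 (mod 1537).
Since 1022 ≠ 1, base 11 is a Fermat witness: 1537 is composite.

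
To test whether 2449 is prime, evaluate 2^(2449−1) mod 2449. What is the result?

2^1 ≡ 2 (mod 2449)
2^2 ≡ 2^2 = 4 ≡ 4 (mod 2449)
2^4 ≡ 4^2 = 16 ≡ 16 (mod 2449)
2^8 ≡ 16^2 = 256 ≡ 256 (mod 2449)
2^16 ≡ 256^2 = 65536 ≡ 1862 (mod 2449)
2^32 ≡ 1862^2 = 3467044 ≡ 1709 (mod 2449)
2^64 ≡ 1709^2 = 2920681 ≡ 1473 (mod 2449)
2^128 ≡ 1473^2 = 2169729 ≡ 2364 (mod 2449)
2^256 ≡ 2364^2 = 5588496 ≡ 2327 (mod 2449)
2^512 ≡ 2327^2 = 5414929 ≡ 190 (mod 2449)
2^1024 ≡ 190^2 = 36100 ≡ 1814 (mod 2449)
2^2048 ≡ 1814^2 = 3290596 ≡ 1589 (mod 2449)
2448 = 2048 + 256 + 128 + 16 in binary powers of 2.
So 2^2448 ≡ 1589 · 2327 · 2364 · 1862 ≡ 1000 (mod 2449).
Since 1000 ≠ 1, base 2 is a Fermat witness: 2449 is composite.

1000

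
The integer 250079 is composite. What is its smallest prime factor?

23

250079 is odd.
Digit sum 23, not divisible by 3.
Ends in 9: not divisible by 5.
7: 250079 = 7·35725 + 4
11: 250079 = 11·22734 + 5
13: 250079 = 13·19236 + 11
17: 250079 = 17·14710 + 9
19: 250079 = 19·13162 + 1
23: 250079 = 23·10873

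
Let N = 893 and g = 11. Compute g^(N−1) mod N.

11^1 ≡ 11 (mod 893)
11^2 ≡ 11^2 = 121 ≡ 121 (mod 893)
11^4 ≡ 121^2 = 14641 ≡ 353 (mod 893)
11^8 ≡ 353^2 = 124609 ≡ 482 (mod 893)
11^16 ≡ 482^2 = 232324 ≡ 144 (mod 893)
11^32 ≡ 144^2 = 20736 ≡ 197 (mod 893)
11^64 ≡ 197^2 = 38809 ≡ 410 (mod 893)
11^128 ≡ 410^2 = 168100 ≡ 216 (mod 893)
11^256 ≡ 216^2 = 46656 ≡ 220 (mod 893)
11^512 ≡ 220^2 = 48400 ≡ 178 (mod 893)
892 = 512 + 256 + 64 + 32 + 16 + 8 + 4 in binary powers of 2.
So 11^892 ≡ 178 · 220 · 410 · 197 · 144 · 482 · 353 ≡ 410 (mod 893).
Since 410 ≠ 1, base 11 is a Fermat witness: 893 is composite.

410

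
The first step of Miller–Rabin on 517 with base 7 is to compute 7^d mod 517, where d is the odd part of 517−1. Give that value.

316

517 − 1 = 516 = 2^2 · 129, so d = 129.
7^1 ≡ 7 (mod 517)
7^2 ≡ 7^2 = 49 ≡ 49 (mod 517)
7^4 ≡ 49^2 = 2401 ≡ 333 (mod 517)
7^8 ≡ 333^2 = 110889 ≡ 251 (mod 517)
7^16 ≡ 251^2 = 63001 ≡ 444 (mod 517)
7^32 ≡ 444^2 = 197136 ≡ 159 (mod 517)
7^64 ≡ 159^2 = 25281 ≡ 465 (mod 517)
7^128 ≡ 465^2 = 216225 ≡ 119 (mod 517)
129 = 128 + 1 in binary powers of 2.
So 7^129 ≡ 119 · 7 ≡ 316 (mod 517).
Squaring chain: 316 → 75; never reaches −1, so base 7 is a Miller–Rabin witness that 517 is composite.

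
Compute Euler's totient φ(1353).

800

Factor: 1353 = 3 · 11 · 41.
φ(1353) = (3−1) · (11−1) · (41−1) = 2 · 10 · 40 = 800.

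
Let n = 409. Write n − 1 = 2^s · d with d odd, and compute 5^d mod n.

409 − 1 = 408 = 2^3 · 51, so d = 51.
5^1 ≡ 5 (mod 409)
5^2 ≡ 5^2 = 25 ≡ 25 (mod 409)
5^4 ≡ 25^2 = 625 ≡ 216 (mod 409)
5^8 ≡ 216^2 = 46656 ≡ 30 (mod 409)
5^16 ≡ 30^2 = 900 ≡ 82 (mod 409)
5^32 ≡ 82^2 = 6724 ≡ 180 (mod 409)
51 = 32 + 16 + 2 + 1 in binary powers of 2.
So 5^51 ≡ 180 · 82 · 25 · 5 ≡ 1 (mod 409).
Since 5^d ≡ 1 (mod 409), base 5 does not prove 409 composite.

1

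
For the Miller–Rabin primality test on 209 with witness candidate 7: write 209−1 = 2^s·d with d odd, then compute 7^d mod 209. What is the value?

209 − 1 = 208 = 2^4 · 13, so d = 13.
7^1 ≡ 7 (mod 209)
7^2 ≡ 7^2 = 49 ≡ 49 (mod 209)
7^4 ≡ 49^2 = 2401 ≡ 102 (mod 209)
7^8 ≡ 102^2 = 10404 ≡ 163 (mod 209)
13 = 8 + 4 + 1 in binary powers of 2.
So 7^13 ≡ 163 · 102 · 7 ≡ 178 (mod 209).
Squaring chain: 178 → 125 → 159 → 201; never reaches −1, so base 7 is a Miller–Rabin witness that 209 is composite.

178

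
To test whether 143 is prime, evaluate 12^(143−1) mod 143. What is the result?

12^1 ≡ 12 (mod 143)
12^2 ≡ 12^2 = 144 ≡ 1 (mod 143)
12^4 ≡ 1^2 = 1 ≡ 1 (mod 143)
12^8 ≡ 1^2 = 1 ≡ 1 (mod 143)
12^16 ≡ 1^2 = 1 ≡ 1 (mod 143)
12^32 ≡ 1^2 = 1 ≡ 1 (mod 143)
12^64 ≡ 1^2 = 1 ≡ 1 (mod 143)
12^128 ≡ 1^2 = 1 ≡ 1 (mod 143)
142 = 128 + 8 + 4 + 2 in binary powers of 2.
So 12^142 ≡ 1 · 1 · 1 · 1 ≡ 1 (mod 143).
Since the result is 1, base 12 gives no evidence that 143 is composite.

1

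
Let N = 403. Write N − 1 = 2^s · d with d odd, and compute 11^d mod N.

403 − 1 = 402 = 2^1 · 201, so d = 201.
11^1 ≡ 11 (mod 403)
11^2 ≡ 11^2 = 121 ≡ 121 (mod 403)
11^4 ≡ 121^2 = 14641 ≡ 133 (mod 403)
11^8 ≡ 133^2 = 17689 ≡ 360 (mod 403)
11^16 ≡ 360^2 = 129600 ≡ 237 (mod 403)
11^32 ≡ 237^2 = 56169 ≡ 152 (mod 403)
11^64 ≡ 152^2 = 23104 ≡ 133 (mod 403)
11^128 ≡ 133^2 = 17689 ≡ 360 (mod 403)
201 = 128 + 64 + 8 + 1 in binary powers of 2.
So 11^201 ≡ 360 · 133 · 360 · 11 ≡ 151 (mod 403).
Squaring chain: 151; never reaches −1, so base 11 is a Miller–Rabin witness that 403 is composite.

151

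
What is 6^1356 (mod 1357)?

6^1 ≡ 6 (mod 1357)
6^2 ≡ 6^2 = 36 ≡ 36 (mod 1357)
6^4 ≡ 36^2 = 1296 ≡ 1296 (mod 1357)
6^8 ≡ 1296^2 = 1679616 ≡ 1007 (mod 1357)
6^16 ≡ 1007^2 = 1014049 ≡ 370 (mod 1357)
6^32 ≡ 370^2 = 136900 ≡ 1200 (mod 1357)
6^64 ≡ 1200^2 = 1440000 ≡ 223 (mod 1357)
6^128 ≡ 223^2 = 49729 ≡ 877 (mod 1357)
6^256 ≡ 877^2 = 769129 ≡ 1067 (mod 1357)
6^512 ≡ 1067^2 = 1138489 ≡ 1323 (mod 1357)
6^1024 ≡ 1323^2 = 1750329 ≡ 1156 (mod 1357)
1356 = 1024 + 256 + 64 + 8 + 4 in binary powers of 2.
So 6^1356 ≡ 1156 · 1067 · 223 · 1007 · 1296 ≡ 1090 (mod 1357).
Since 1090 ≠ 1, base 6 is a Fermat witness: 1357 is composite.

1090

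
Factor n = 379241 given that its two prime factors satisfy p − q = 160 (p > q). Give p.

701

Since p = q + 160, we have 379241 = q(q + 160), so q² + 160q − 379241 = 0.
Discriminant: 160² + 4·379241 = 25600 + 1516964 = 1542564; √1542564 = 1242.
q = (−160 + 1242)/2 = 541, and p = q + 160 = 701.
Check: 541 · 701 = 379241.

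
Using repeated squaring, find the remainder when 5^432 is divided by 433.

5^1 ≡ 5 (mod 433)
5^2 ≡ 5^2 = 25 ≡ 25 (mod 433)
5^4 ≡ 25^2 = 625 ≡ 192 (mod 433)
5^8 ≡ 192^2 = 36864 ≡ 59 (mod 433)
5^16 ≡ 59^2 = 3481 ≡ 17 (mod 433)
5^32 ≡ 17^2 = 289 ≡ 289 (mod 433)
5^64 ≡ 289^2 = 83521 ≡ 385 (mod 433)
5^128 ≡ 385^2 = 148225 ≡ 139 (mod 433)
5^256 ≡ 139^2 = 19321 ≡ 269 (mod 433)
432 = 256 + 128 + 32 + 16 in binary powers of 2.
So 5^432 ≡ 269 · 139 · 289 · 17 ≡ 1 (mod 433).
Since the result is 1, base 5 gives no evidence that 433 is composite.

1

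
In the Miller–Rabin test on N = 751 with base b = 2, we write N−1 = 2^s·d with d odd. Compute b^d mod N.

751 − 1 = 750 = 2^1 · 375, so d = 375.
2^1 ≡ 2 (mod 751)
2^2 ≡ 2^2 = 4 ≡ 4 (mod 751)
2^4 ≡ 4^2 = 16 ≡ 16 (mod 751)
2^8 ≡ 16^2 = 256 ≡ 256 (mod 751)
2^16 ≡ 256^2 = 65536 ≡ 199 (mod 751)
2^32 ≡ 199^2 = 39601 ≡ 549 (mod 751)
2^64 ≡ 549^2 = 301401 ≡ 250 (mod 751)
2^128 ≡ 250^2 = 62500 ≡ 167 (mod 751)
2^256 ≡ 167^2 = 27889 ≡ 102 (mod 751)
375 = 256 + 64 + 32 + 16 + 4 + 2 + 1 in binary powers of 2.
So 2^375 ≡ 102 · 250 · 549 · 199 · 16 · 4 · 2 ≡ 1 (mod 751).
Since 2^d ≡ 1 (mod 751), base 2 does not prove 751 composite.

1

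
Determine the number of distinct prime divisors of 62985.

5

62985 = 3 · 20995
20995 = 5 · 4199
4199 = 13 · 323
323 = 17 · 19
62985 = 3 · 5 · 13 · 17 · 19, which has 5 distinct prime factors.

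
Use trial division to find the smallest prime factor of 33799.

33799 is odd.
Digit sum 31, not divisible by 3.
Ends in 9: not divisible by 5.
7: 33799 = 7·4828 + 3
11: 33799 = 11·3072 + 7
13: 33799 = 13·2599 + 12
17: 33799 = 17·1988 + 3
19: 33799 = 19·1778 + 17
23: 33799 = 23·1469 + 12
29: 33799 = 29·1165 + 14
31: 33799 = 31·1090 + 9
37: 33799 = 37·913 + 18
41: 33799 = 41·824 + 15
43: 33799 = 43·786 + 1
47: 33799 = 47·719 + 6
53: 33799 = 53·637 + 38
59: 33799 = 59·572 + 51
61: 33799 = 61·554 + 5
67: 33799 = 67·504 + 31
71: 33799 = 71·476 + 3
73: 33799 = 73·463

73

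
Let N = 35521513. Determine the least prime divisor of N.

35521513 is odd.
Digit sum 25, not divisible by 3.
Ends in 3: not divisible by 5.
7: 35521513 = 7·5074501 + 6
11: 35521513 = 11·3229228 + 5
13: 35521513 = 13·2732424 + 1
17: 35521513 = 17·2089500 + 13
19: 35521513 = 19·1869553 + 6
23: 35521513 = 23·1544413 + 14
29: 35521513 = 29·1224879 + 22
31: 35521513 = 31·1145855 + 8
37: 35521513 = 37·960040 + 33
41: 35521513 = 41·866378 + 15
43: 35521513 = 43·826081 + 30
47: 35521513 = 47·755776 + 41
53: 35521513 = 53·670217 + 12
59: 35521513 = 59·602059 + 32
61: 35521513 = 61·582319 + 54
67: 35521513 = 67·530171 + 56
71: 35521513 = 71·500303

71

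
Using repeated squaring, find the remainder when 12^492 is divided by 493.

378

12^1 ≡ 12 (mod 493)
12^2 ≡ 12^2 = 144 ≡ 144 (mod 493)
12^4 ≡ 144^2 = 20736 ≡ 30 (mod 493)
12^8 ≡ 30^2 = 900 ≡ 407 (mod 493)
12^16 ≡ 407^2 = 165649 ≡ 1 (mod 493)
12^32 ≡ 1^2 = 1 ≡ 1 (mod 493)
12^64 ≡ 1^2 = 1 ≡ 1 (mod 493)
12^128 ≡ 1^2 = 1 ≡ 1 (mod 493)
12^256 ≡ 1^2 = 1 ≡ 1 (mod 493)
492 = 256 + 128 + 64 + 32 + 8 + 4 in binary powers of 2.
So 12^492 ≡ 1 · 1 · 1 · 1 · 407 · 30 ≡ 378 (mod 493).
Since 378 ≠ 1, base 12 is a Fermat witness: 493 is composite.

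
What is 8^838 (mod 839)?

1

8^1 ≡ 8 (mod 839)
8^2 ≡ 8^2 = 64 ≡ 64 (mod 839)
8^4 ≡ 64^2 = 4096 ≡ 740 (mod 839)
8^8 ≡ 740^2 = 547600 ≡ 572 (mod 839)
8^16 ≡ 572^2 = 327184 ≡ 813 (mod 839)
8^32 ≡ 813^2 = 660969 ≡ 676 (mod 839)
8^64 ≡ 676^2 = 456976 ≡ 560 (mod 839)
8^128 ≡ 560^2 = 313600 ≡ 653 (mod 839)
8^256 ≡ 653^2 = 426409 ≡ 197 (mod 839)
8^512 ≡ 197^2 = 38809 ≡ 215 (mod 839)
838 = 512 + 256 + 64 + 4 + 2 in binary powers of 2.
So 8^838 ≡ 215 · 197 · 560 · 740 · 64 ≡ 1 (mod 839).
Since the result is 1, base 8 gives no evidence that 839 is composite.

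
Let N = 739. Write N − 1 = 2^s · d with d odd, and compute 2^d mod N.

738

739 − 1 = 738 = 2^1 · 369, so d = 369.
2^1 ≡ 2 (mod 739)
2^2 ≡ 2^2 = 4 ≡ 4 (mod 739)
2^4 ≡ 4^2 = 16 ≡ 16 (mod 739)
2^8 ≡ 16^2 = 256 ≡ 256 (mod 739)
2^16 ≡ 256^2 = 65536 ≡ 504 (mod 739)
2^32 ≡ 504^2 = 254016 ≡ 539 (mod 739)
2^64 ≡ 539^2 = 290521 ≡ 94 (mod 739)
2^128 ≡ 94^2 = 8836 ≡ 707 (mod 739)
2^256 ≡ 707^2 = 499849 ≡ 285 (mod 739)
369 = 256 + 64 + 32 + 16 + 1 in binary powers of 2.
So 2^369 ≡ 285 · 94 · 539 · 504 · 2 ≡ 738 (mod 739).
Since 2^d ≡ 738 (mod 739), base 2 does not prove 739 composite.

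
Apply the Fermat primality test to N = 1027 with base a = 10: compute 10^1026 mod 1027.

482

10^1 ≡ 10 (mod 1027)
10^2 ≡ 10^2 = 100 ≡ 100 (mod 1027)
10^4 ≡ 100^2 = 10000 ≡ 757 (mod 1027)
10^8 ≡ 757^2 = 573049 ≡ 1010 (mod 1027)
10^16 ≡ 1010^2 = 1020100 ≡ 289 (mod 1027)
10^32 ≡ 289^2 = 83521 ≡ 334 (mod 1027)
10^64 ≡ 334^2 = 111556 ≡ 640 (mod 1027)
10^128 ≡ 640^2 = 409600 ≡ 854 (mod 1027)
10^256 ≡ 854^2 = 729316 ≡ 146 (mod 1027)
10^512 ≡ 146^2 = 21316 ≡ 776 (mod 1027)
10^1024 ≡ 776^2 = 602176 ≡ 354 (mod 1027)
1026 = 1024 + 2 in binary powers of 2.
So 10^1026 ≡ 354 · 100 ≡ 482 (mod 1027).
Since 482 ≠ 1, base 10 is a Fermat witness: 1027 is composite.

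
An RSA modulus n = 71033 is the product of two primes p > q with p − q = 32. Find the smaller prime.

251

Since p = q + 32, we have 71033 = q(q + 32), so q² + 32q − 71033 = 0.
Discriminant: 32² + 4·71033 = 1024 + 284132 = 285156; √285156 = 534.
q = (−32 + 534)/2 = 251, and p = q + 32 = 283.
Check: 251 · 283 = 71033.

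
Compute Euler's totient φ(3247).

Factor: 3247 = 17 · 191.
φ(3247) = (17−1) · (191−1) = 16 · 190 = 3040.

3040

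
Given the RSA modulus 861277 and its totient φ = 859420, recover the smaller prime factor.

φ(n) = (p−1)(q−1) = n − (p+q) + 1, so p + q = 861277 − 859420 + 1 = 1858.
p and q are the roots of t² − 1858t + 861277 = 0.
Discriminant: 1858² − 4·861277 = 3452164 − 3445108 = 7056; √7056 = 84.
q = (1858 − 84)/2 = 887, p = (1858 + 84)/2 = 971.
Check: 887 · 971 = 861277.

887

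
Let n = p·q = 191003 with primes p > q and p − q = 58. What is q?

Since p = q + 58, we have 191003 = q(q + 58), so q² + 58q − 191003 = 0.
Discriminant: 58² + 4·191003 = 3364 + 764012 = 767376; √767376 = 876.
q = (−58 + 876)/2 = 409, and p = q + 58 = 467.
Check: 409 · 467 = 191003.

409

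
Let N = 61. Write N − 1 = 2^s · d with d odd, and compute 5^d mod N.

61 − 1 = 60 = 2^2 · 15, so d = 15.
5^1 ≡ 5 (mod 61)
5^2 ≡ 5^2 = 25 ≡ 25 (mod 61)
5^4 ≡ 25^2 = 625 ≡ 15 (mod 61)
5^8 ≡ 15^2 = 225 ≡ 42 (mod 61)
15 = 8 + 4 + 2 + 1 in binary powers of 2.
So 5^15 ≡ 42 · 15 · 25 · 5 ≡ 60 (mod 61).
Since 5^d ≡ 60 (mod 61), base 5 does not prove 61 composite.

60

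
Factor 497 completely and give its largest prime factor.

497 = 7 · 71
71 is prime.
So 497 = 7 · 71; the largest prime factor is 71.

71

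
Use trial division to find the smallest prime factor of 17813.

17813 is odd.
Digit sum 20, not divisible by 3.
Ends in 3: not divisible by 5.
7: 17813 = 7·2544 + 5
11: 17813 = 11·1619 + 4
13: 17813 = 13·1370 + 3
17: 17813 = 17·1047 + 14
19: 17813 = 19·937 + 10
23: 17813 = 23·774 + 11
29: 17813 = 29·614 + 7
31: 17813 = 31·574 + 19
37: 17813 = 37·481 + 16
41: 17813 = 41·434 + 19
43: 17813 = 43·414 + 11
47: 17813 = 47·379

47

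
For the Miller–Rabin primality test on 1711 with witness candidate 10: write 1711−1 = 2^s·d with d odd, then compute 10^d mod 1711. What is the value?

396

1711 − 1 = 1710 = 2^1 · 855, so d = 855.
10^1 ≡ 10 (mod 1711)
10^2 ≡ 10^2 = 100 ≡ 100 (mod 1711)
10^4 ≡ 100^2 = 10000 ≡ 1445 (mod 1711)
10^8 ≡ 1445^2 = 2088025 ≡ 605 (mod 1711)
10^16 ≡ 605^2 = 366025 ≡ 1582 (mod 1711)
10^32 ≡ 1582^2 = 2502724 ≡ 1242 (mod 1711)
10^64 ≡ 1242^2 = 1542564 ≡ 953 (mod 1711)
10^128 ≡ 953^2 = 908209 ≡ 1379 (mod 1711)
10^256 ≡ 1379^2 = 1901641 ≡ 720 (mod 1711)
10^512 ≡ 720^2 = 518400 ≡ 1678 (mod 1711)
855 = 512 + 256 + 64 + 16 + 4 + 2 + 1 in binary powers of 2.
So 10^855 ≡ 1678 · 720 · 953 · 1582 · 1445 · 100 · 10 ≡ 396 (mod 1711).
Squaring chain: 396; never reaches −1, so base 10 is a Miller–Rabin witness that 1711 is composite.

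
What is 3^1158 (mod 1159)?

3^1 ≡ 3 (mod 1159)
3^2 ≡ 3^2 = 9 ≡ 9 (mod 1159)
3^4 ≡ 9^2 = 81 ≡ 81 (mod 1159)
3^8 ≡ 81^2 = 6561 ≡ 766 (mod 1159)
3^16 ≡ 766^2 = 586756 ≡ 302 (mod 1159)
3^32 ≡ 302^2 = 91204 ≡ 802 (mod 1159)
3^64 ≡ 802^2 = 643204 ≡ 1118 (mod 1159)
3^128 ≡ 1118^2 = 1249924 ≡ 522 (mod 1159)
3^256 ≡ 522^2 = 272484 ≡ 119 (mod 1159)
3^512 ≡ 119^2 = 14161 ≡ 253 (mod 1159)
3^1024 ≡ 253^2 = 64009 ≡ 264 (mod 1159)
1158 = 1024 + 128 + 4 + 2 in binary powers of 2.
So 3^1158 ≡ 264 · 522 · 81 · 9 ≡ 1071 (mod 1159).
Since 1071 ≠ 1, base 3 is a Fermat witness: 1159 is composite.

1071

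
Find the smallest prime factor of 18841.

83

18841 is odd.
Digit sum 22, not divisible by 3.
Ends in 1: not divisible by 5.
7: 18841 = 7·2691 + 4
11: 18841 = 11·1712 + 9
13: 18841 = 13·1449 + 4
17: 18841 = 17·1108 + 5
19: 18841 = 19·991 + 12
23: 18841 = 23·819 + 4
29: 18841 = 29·649 + 20
31: 18841 = 31·607 + 24
37: 18841 = 37·509 + 8
41: 18841 = 41·459 + 22
43: 18841 = 43·438 + 7
47: 18841 = 47·400 + 41
53: 18841 = 53·355 + 26
59: 18841 = 59·319 + 20
61: 18841 = 61·308 + 53
67: 18841 = 67·281 + 14
71: 18841 = 71·265 + 26
73: 18841 = 73·258 + 7
79: 18841 = 79·238 + 39
83: 18841 = 83·227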